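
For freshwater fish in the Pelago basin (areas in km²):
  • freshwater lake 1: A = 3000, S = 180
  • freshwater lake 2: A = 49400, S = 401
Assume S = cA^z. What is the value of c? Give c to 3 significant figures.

18.2

z = ln(S₂/S₁) / ln(A₂/A₁) = ln(401/180) / ln(49400/3000) = 0.8010 / 2.8013 = 0.2859
c = S₁ / A₁^z = 180 / 3000^0.2859 = 180 / 9.868 = 18.24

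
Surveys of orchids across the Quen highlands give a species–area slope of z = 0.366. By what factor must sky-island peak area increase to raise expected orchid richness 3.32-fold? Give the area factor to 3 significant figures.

(A₂/A₁)^0.366 = 3.32, so A₂/A₁ = 3.32^(1/0.366) = 3.32^2.732
ln(A₂/A₁) = ln 3.32 / 0.366 = 1.2000 / 0.366 = 3.2786
A₂/A₁ = e^3.2786 ≈ 26.54

26.5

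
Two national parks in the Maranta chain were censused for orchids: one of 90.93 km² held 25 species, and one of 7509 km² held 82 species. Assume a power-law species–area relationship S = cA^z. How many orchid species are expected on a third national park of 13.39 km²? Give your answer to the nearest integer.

15

z = ln(82/25) / ln(7509/90.93) = 1.1878 / 4.4138 = 0.2691
c = 25 / 90.93^0.2691 = 25 / 3.366 = 7.427
S₃ = 7.427 × 13.39^0.2691 = 7.427 × 2.01 ≈ 14.93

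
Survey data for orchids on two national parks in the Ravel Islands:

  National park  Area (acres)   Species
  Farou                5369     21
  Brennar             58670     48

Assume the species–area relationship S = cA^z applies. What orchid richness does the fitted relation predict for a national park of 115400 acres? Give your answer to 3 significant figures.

60.6

z = ln(48/21) / ln(58670/5369) = 0.8267 / 2.3913 = 0.3457
c = 21 / 5369^0.3457 = 21 / 19.47 = 1.078
S₃ = 1.078 × 115400^0.3457 = 1.078 × 56.24 ≈ 60.65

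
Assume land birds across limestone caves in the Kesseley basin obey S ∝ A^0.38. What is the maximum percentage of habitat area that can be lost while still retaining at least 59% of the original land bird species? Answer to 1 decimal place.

Need (A_new/A_old)^0.38 = 0.59, so A_new/A_old = 0.59^(1/0.38) = 0.59^2.632
ln(A_new/A_old) = ln 0.59 / 0.38 = -0.5276 / 0.38 = -1.3885
A_new/A_old = e^-1.3885 ≈ 0.2494
Fraction that can be lost = 1 − 0.2494 = 0.7506

75.1%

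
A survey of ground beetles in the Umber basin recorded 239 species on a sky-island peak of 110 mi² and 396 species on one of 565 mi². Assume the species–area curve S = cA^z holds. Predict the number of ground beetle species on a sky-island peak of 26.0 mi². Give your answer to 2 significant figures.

150

z = ln(396/239) / ln(565/110) = 0.5050 / 1.6363 = 0.3086
c = 239 / 110^0.3086 = 239 / 4.265 = 56.03
S₃ = 56.03 × 26^0.3086 = 56.03 × 2.733 ≈ 153.1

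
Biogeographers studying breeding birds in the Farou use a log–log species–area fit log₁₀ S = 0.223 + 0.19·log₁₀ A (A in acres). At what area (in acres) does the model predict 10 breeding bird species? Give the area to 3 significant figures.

12300 acres

10 = 1.671 × A^0.19  ⇒  A^0.19 = 10/1.671 = 5.984
ln A = ln(5.984) / 0.19 = 1.7891 / 0.19 = 9.4164
A = e^9.4164 ≈ 12288 acres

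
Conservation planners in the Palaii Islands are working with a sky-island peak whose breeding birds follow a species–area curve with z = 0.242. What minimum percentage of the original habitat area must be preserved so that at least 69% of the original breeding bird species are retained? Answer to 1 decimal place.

Need (A_new/A_old)^0.242 = 0.69, so A_new/A_old = 0.69^(1/0.242) = 0.69^4.132
ln(A_new/A_old) = ln 0.69 / 0.242 = -0.3711 / 0.242 = -1.5333
A_new/A_old = e^-1.5333 ≈ 0.2158

21.6%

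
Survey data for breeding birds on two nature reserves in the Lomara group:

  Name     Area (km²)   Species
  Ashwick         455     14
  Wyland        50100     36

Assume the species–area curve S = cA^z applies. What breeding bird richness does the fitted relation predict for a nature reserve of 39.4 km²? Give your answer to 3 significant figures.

8.56

z = ln(36/14) / ln(50100/455) = 0.9445 / 4.7015 = 0.2009
c = 14 / 455^0.2009 = 14 / 3.419 = 4.094
S₃ = 4.094 × 39.4^0.2009 = 4.094 × 2.092 ≈ 8.564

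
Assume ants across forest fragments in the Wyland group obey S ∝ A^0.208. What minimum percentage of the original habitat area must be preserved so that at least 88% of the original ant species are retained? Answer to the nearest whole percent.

Need (A_new/A_old)^0.208 = 0.88, so A_new/A_old = 0.88^(1/0.208) = 0.88^4.808
ln(A_new/A_old) = ln 0.88 / 0.208 = -0.1278 / 0.208 = -0.6146
A_new/A_old = e^-0.6146 ≈ 0.5409

54%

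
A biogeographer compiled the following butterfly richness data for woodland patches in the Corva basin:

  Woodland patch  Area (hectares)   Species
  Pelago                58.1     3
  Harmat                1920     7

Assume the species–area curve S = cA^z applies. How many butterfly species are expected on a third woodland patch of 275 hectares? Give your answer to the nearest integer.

4

z = ln(7/3) / ln(1920/58.1) = 0.8473 / 3.4979 = 0.2422
c = 3 / 58.1^0.2422 = 3 / 2.675 = 1.121
S₃ = 1.121 × 275^0.2422 = 1.121 × 3.898 ≈ 4.372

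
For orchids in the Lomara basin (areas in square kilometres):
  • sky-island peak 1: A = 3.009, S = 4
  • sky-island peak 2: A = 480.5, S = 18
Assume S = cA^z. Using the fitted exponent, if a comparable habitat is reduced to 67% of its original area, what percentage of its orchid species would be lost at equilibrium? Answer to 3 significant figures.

z = ln(18/4) / ln(480.5/3.009) = 1.5041 / 5.0732 = 0.2965
S_new/S_old = (A_new/A_old)^z = 0.67^0.2965 = exp(0.2965 × -0.4005) = 0.888
Fraction lost = 1 − 0.888 = 0.112

11.2%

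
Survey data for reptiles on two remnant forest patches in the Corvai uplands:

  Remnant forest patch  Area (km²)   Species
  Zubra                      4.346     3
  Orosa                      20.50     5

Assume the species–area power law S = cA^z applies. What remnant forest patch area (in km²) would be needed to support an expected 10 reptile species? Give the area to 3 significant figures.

z = ln(5/3) / ln(20.5/4.346) = 0.5108 / 1.5512 = 0.3293
c = 3 / 4.346^0.3293 = 3 / 1.622 = 1.849
A = (10/1.849)^(1/0.3293) ⇒ ln A = ln(5.408)/0.3293 = 5.1252
A = e^5.1252 ≈ 168.2 km²

168 km²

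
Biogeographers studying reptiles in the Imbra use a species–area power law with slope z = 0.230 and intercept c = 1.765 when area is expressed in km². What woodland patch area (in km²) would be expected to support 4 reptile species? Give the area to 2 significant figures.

4 = 1.765 × A^0.23  ⇒  A^0.23 = 4/1.765 = 2.266
ln A = ln(2.266) / 0.23 = 0.8181 / 0.23 = 3.5571
A = e^3.5571 ≈ 35.06 km²

35 km²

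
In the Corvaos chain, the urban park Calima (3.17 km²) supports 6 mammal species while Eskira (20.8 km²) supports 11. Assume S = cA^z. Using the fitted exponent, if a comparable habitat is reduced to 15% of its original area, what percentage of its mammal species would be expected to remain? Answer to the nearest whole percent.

54%

z = ln(11/6) / ln(20.8/3.17) = 0.6061 / 1.8812 = 0.3222
S_new/S_old = (A_new/A_old)^z = 0.15^0.3222 = exp(0.3222 × -1.8971) = 0.5427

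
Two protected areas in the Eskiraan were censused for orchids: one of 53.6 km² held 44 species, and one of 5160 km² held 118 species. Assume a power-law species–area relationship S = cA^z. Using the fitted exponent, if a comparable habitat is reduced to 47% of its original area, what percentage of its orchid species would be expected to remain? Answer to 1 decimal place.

85.0%

z = ln(118/44) / ln(5160/53.6) = 0.9865 / 4.5671 = 0.2160
S_new/S_old = (A_new/A_old)^z = 0.47^0.2160 = exp(0.2160 × -0.7550) = 0.8495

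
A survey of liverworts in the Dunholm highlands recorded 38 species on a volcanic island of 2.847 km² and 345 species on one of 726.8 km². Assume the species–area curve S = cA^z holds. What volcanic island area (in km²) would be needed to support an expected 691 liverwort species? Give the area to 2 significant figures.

z = ln(345/38) / ln(726.8/2.847) = 2.2060 / 5.5424 = 0.3980
c = 38 / 2.847^0.3980 = 38 / 1.517 = 25.06
A = (691/25.06)^(1/0.3980) ⇒ ln A = ln(27.58)/0.3980 = 8.3338
A = e^8.3338 ≈ 4162 km²

4200 km²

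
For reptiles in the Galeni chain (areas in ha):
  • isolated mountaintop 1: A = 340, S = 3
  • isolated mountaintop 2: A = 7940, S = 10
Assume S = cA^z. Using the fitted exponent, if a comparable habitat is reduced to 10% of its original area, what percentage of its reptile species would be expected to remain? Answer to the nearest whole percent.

z = ln(10/3) / ln(7940/340) = 1.2040 / 3.1507 = 0.3821
S_new/S_old = (A_new/A_old)^z = 0.1^0.3821 = exp(0.3821 × -2.3026) = 0.4148

41%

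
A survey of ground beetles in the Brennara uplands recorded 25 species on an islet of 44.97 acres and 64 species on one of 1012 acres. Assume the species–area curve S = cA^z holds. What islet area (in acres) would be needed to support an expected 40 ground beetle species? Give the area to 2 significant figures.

210 acres

z = ln(64/25) / ln(1012/44.97) = 0.9400 / 3.1137 = 0.3019
c = 25 / 44.97^0.3019 = 25 / 3.155 = 7.924
A = (40/7.924)^(1/0.3019) ⇒ ln A = ln(5.048)/0.3019 = 5.3628
A = e^5.3628 ≈ 213.3 acres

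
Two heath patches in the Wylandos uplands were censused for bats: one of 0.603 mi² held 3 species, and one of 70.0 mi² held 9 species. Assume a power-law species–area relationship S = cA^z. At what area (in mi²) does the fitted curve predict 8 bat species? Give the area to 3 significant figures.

42.0 mi²

z = ln(9/3) / ln(70/0.603) = 1.0986 / 4.7543 = 0.2311
c = 3 / 0.603^0.2311 = 3 / 0.8897 = 3.372
A = (8/3.372)^(1/0.2311) ⇒ ln A = ln(2.372)/0.2311 = 3.7388
A = e^3.7388 ≈ 42.05 mi²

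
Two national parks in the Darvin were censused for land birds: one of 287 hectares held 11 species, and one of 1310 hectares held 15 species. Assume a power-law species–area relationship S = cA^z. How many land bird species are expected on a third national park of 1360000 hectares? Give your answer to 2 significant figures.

62

z = ln(15/11) / ln(1310/287) = 0.3102 / 1.5183 = 0.2043
c = 11 / 287^0.2043 = 11 / 3.178 = 3.462
S₃ = 3.462 × 1360000^0.2043 = 3.462 × 17.9 ≈ 61.98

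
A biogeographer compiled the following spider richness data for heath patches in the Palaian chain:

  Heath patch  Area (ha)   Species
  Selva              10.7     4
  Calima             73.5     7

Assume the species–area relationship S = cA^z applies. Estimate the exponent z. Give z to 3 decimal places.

Taking logs: ln S = ln c + z ln A, so z = (ln S₂ − ln S₁)/(ln A₂ − ln A₁).
z = ln(7/4) / ln(73.5/10.7) = ln(1.75) / ln(6.869) = 0.5596 / 1.9270 = 0.2904

0.290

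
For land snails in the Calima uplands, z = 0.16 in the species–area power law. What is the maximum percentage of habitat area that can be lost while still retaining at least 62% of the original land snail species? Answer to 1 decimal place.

95.0%

Need (A_new/A_old)^0.16 = 0.62, so A_new/A_old = 0.62^(1/0.16) = 0.62^6.25
ln(A_new/A_old) = ln 0.62 / 0.16 = -0.4780 / 0.16 = -2.9877
A_new/A_old = e^-2.9877 ≈ 0.0504
Fraction that can be lost = 1 − 0.0504 = 0.9496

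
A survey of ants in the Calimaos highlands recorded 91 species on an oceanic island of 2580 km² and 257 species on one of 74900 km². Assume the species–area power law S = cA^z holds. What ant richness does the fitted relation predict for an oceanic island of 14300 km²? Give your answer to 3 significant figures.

z = ln(257/91) / ln(74900/2580) = 1.0382 / 3.3684 = 0.3082
c = 91 / 2580^0.3082 = 91 / 11.26 = 8.082
S₃ = 8.082 × 14300^0.3082 = 8.082 × 19.09 ≈ 154.3

154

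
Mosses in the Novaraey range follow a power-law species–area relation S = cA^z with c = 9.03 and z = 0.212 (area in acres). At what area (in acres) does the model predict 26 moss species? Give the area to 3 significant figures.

147 acres

26 = 9.03 × A^0.212  ⇒  A^0.212 = 26/9.03 = 2.879
ln A = ln(2.879) / 0.212 = 1.0575 / 0.212 = 4.9884
A = e^4.9884 ≈ 146.7 acres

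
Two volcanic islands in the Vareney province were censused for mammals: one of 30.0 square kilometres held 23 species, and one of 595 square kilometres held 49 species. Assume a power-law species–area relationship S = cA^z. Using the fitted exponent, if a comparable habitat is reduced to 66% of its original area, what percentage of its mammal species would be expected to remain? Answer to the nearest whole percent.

90%

z = ln(49/23) / ln(595/30) = 0.7563 / 2.9874 = 0.2532
S_new/S_old = (A_new/A_old)^z = 0.66^0.2532 = exp(0.2532 × -0.4155) = 0.9001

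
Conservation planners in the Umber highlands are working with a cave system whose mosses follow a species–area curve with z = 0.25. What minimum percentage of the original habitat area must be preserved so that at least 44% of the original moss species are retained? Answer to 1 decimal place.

3.7%

Need (A_new/A_old)^0.25 = 0.44, so A_new/A_old = 0.44^(1/0.25) = 0.44^4
ln(A_new/A_old) = ln 0.44 / 0.25 = -0.8210 / 0.25 = -3.2839
A_new/A_old = e^-3.2839 ≈ 0.03748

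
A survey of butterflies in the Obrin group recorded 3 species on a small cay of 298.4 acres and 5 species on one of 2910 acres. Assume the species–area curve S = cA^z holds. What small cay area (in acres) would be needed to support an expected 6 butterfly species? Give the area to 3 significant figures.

6560 acres

z = ln(5/3) / ln(2910/298.4) = 0.5108 / 2.2775 = 0.2243
c = 3 / 298.4^0.2243 = 3 / 3.59 = 0.8357
A = (6/0.8357)^(1/0.2243) ⇒ ln A = ln(7.18)/0.2243 = 8.7888
A = e^8.7888 ≈ 6560 acres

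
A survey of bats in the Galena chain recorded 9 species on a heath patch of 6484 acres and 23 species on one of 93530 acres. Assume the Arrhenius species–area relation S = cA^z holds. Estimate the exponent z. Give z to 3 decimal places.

Taking logs: ln S = ln c + z ln A, so z = (ln S₂ − ln S₁)/(ln A₂ − ln A₁).
z = ln(23/9) / ln(93530/6484) = ln(2.556) / ln(14.42) = 0.9383 / 2.6689 = 0.3516

0.352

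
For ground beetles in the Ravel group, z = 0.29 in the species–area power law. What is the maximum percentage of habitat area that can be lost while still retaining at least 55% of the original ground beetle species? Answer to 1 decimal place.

Need (A_new/A_old)^0.29 = 0.55, so A_new/A_old = 0.55^(1/0.29) = 0.55^3.448
ln(A_new/A_old) = ln 0.55 / 0.29 = -0.5978 / 0.29 = -2.0615
A_new/A_old = e^-2.0615 ≈ 0.1273
Fraction that can be lost = 1 − 0.1273 = 0.8727

87.3%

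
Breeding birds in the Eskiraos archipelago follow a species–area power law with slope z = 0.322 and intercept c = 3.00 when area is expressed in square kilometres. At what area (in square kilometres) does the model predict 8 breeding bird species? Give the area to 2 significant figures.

21 square kilometres

8 = 3 × A^0.322  ⇒  A^0.322 = 8/3 = 2.667
ln A = ln(2.667) / 0.322 = 0.9808 / 0.322 = 3.0461
A = e^3.0461 ≈ 21.03 square kilometres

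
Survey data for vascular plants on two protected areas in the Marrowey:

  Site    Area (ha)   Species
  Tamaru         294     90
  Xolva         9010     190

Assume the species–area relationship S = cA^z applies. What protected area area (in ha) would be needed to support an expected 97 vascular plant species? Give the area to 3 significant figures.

z = ln(190/90) / ln(9010/294) = 0.7472 / 3.4225 = 0.2183
c = 90 / 294^0.2183 = 90 / 3.459 = 26.02
A = (97/26.02)^(1/0.2183) ⇒ ln A = ln(3.728)/0.2183 = 6.0267
A = e^6.0267 ≈ 414.3 ha

414 ha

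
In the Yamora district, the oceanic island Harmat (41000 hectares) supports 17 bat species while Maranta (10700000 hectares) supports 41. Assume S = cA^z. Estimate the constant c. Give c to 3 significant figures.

z = ln(S₂/S₁) / ln(A₂/A₁) = ln(41/17) / ln(10700000/41000) = 0.8804 / 5.5644 = 0.1582
c = S₁ / A₁^z = 17 / 41000^0.1582 = 17 / 5.368 = 3.167

3.17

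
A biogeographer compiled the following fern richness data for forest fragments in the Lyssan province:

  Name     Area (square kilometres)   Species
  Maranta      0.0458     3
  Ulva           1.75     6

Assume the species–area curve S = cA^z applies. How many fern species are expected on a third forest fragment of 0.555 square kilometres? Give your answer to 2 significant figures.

z = ln(6/3) / ln(1.75/0.0458) = 0.6931 / 3.6431 = 0.1903
c = 3 / 0.0458^0.1903 = 3 / 0.5562 = 5.394
S₃ = 5.394 × 0.555^0.1903 = 5.394 × 0.894 ≈ 4.822

4.8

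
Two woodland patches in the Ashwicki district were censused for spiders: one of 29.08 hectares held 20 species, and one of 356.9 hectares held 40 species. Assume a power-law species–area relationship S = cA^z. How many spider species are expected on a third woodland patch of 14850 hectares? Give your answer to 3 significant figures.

z = ln(40/20) / ln(356.9/29.08) = 0.6931 / 2.5074 = 0.2764
c = 20 / 29.08^0.2764 = 20 / 2.539 = 7.878
S₃ = 7.878 × 14850^0.2764 = 7.878 × 14.23 ≈ 112.1

112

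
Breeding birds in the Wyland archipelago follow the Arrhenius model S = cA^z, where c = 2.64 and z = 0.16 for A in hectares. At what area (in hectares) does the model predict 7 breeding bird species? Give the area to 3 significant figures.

443 hectares

7 = 2.64 × A^0.16  ⇒  A^0.16 = 7/2.64 = 2.652
ln A = ln(2.652) / 0.16 = 0.9751 / 0.16 = 6.0946
A = e^6.0946 ≈ 443.4 hectares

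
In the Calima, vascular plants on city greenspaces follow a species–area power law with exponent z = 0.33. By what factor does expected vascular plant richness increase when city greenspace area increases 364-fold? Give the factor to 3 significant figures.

7.00

S₂/S₁ = (A₂/A₁)^z = 364^0.33
ln(S₂/S₁) = 0.33 × ln 364 = 0.33 × 5.8972 = 1.9461
S₂/S₁ = e^1.9461 ≈ 7.001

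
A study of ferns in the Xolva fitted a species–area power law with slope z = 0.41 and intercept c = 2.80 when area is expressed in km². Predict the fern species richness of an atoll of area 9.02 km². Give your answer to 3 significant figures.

S = 2.8 × 9.02^0.41
ln S = ln 2.8 + 0.41 × ln 9.02 = 1.0296 + 0.41 × 2.1994 = 1.9314
S = e^1.9314 ≈ 6.899

6.90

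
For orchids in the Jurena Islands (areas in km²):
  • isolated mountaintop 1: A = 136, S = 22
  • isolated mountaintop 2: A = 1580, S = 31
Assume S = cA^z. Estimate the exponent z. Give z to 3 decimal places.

Taking logs: ln S = ln c + z ln A, so z = (ln S₂ − ln S₁)/(ln A₂ − ln A₁).
z = ln(31/22) / ln(1580/136) = ln(1.409) / ln(11.62) = 0.3429 / 2.4525 = 0.1398

0.140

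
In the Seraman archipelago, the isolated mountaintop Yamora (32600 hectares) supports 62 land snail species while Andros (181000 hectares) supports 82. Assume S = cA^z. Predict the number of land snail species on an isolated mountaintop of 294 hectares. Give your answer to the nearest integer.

29

z = ln(82/62) / ln(181000/32600) = 0.2796 / 1.7142 = 0.1631
c = 62 / 32600^0.1631 = 62 / 5.446 = 11.38
S₃ = 11.38 × 294^0.1631 = 11.38 × 2.527 ≈ 28.77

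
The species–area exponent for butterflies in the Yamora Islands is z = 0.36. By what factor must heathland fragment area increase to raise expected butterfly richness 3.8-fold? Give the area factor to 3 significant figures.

40.8

(A₂/A₁)^0.36 = 3.8, so A₂/A₁ = 3.8^(1/0.36) = 3.8^2.778
ln(A₂/A₁) = ln 3.8 / 0.36 = 1.3350 / 0.36 = 3.7083
A₂/A₁ = e^3.7083 ≈ 40.79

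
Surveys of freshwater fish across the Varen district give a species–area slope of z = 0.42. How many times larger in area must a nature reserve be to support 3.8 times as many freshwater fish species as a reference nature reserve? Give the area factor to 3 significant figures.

24.0

(A₂/A₁)^0.42 = 3.8, so A₂/A₁ = 3.8^(1/0.42) = 3.8^2.381
ln(A₂/A₁) = ln 3.8 / 0.42 = 1.3350 / 0.42 = 3.1786
A₂/A₁ = e^3.1786 ≈ 24.01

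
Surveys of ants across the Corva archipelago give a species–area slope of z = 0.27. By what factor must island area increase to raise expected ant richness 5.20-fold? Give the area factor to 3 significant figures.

(A₂/A₁)^0.27 = 5.2, so A₂/A₁ = 5.2^(1/0.27) = 5.2^3.704
ln(A₂/A₁) = ln 5.2 / 0.27 = 1.6487 / 0.27 = 6.1061
A₂/A₁ = e^6.1061 ≈ 448.6

449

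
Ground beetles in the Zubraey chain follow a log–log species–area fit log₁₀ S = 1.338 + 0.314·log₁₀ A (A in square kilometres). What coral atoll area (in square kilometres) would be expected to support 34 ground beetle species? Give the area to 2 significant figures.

4.1 square kilometres

34 = 21.78 × A^0.314  ⇒  A^0.314 = 34/21.78 = 1.561
ln A = ln(1.561) / 0.314 = 0.4455 / 0.314 = 1.4188
A = e^1.4188 ≈ 4.132 square kilometres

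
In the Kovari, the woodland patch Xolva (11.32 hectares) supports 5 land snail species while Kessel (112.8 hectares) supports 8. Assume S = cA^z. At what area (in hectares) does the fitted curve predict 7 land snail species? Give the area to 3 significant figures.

58.7 hectares

z = ln(8/5) / ln(112.8/11.32) = 0.4700 / 2.2990 = 0.2044
c = 5 / 11.32^0.2044 = 5 / 1.642 = 3.045
A = (7/3.045)^(1/0.2044) ⇒ ln A = ln(2.299)/0.2044 = 4.0724
A = e^4.0724 ≈ 58.7 hectares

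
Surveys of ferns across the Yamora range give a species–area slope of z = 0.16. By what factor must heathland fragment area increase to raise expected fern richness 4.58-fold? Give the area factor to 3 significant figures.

13500

(A₂/A₁)^0.16 = 4.58, so A₂/A₁ = 4.58^(1/0.16) = 4.58^6.25
ln(A₂/A₁) = ln 4.58 / 0.16 = 1.5217 / 0.16 = 9.5106
A₂/A₁ = e^9.5106 ≈ 13502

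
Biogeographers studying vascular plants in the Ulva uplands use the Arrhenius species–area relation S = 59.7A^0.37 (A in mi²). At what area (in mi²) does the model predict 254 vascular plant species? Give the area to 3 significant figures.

254 = 59.7 × A^0.37  ⇒  A^0.37 = 254/59.7 = 4.255
ln A = ln(4.255) / 0.37 = 1.4480 / 0.37 = 3.9135
A = e^3.9135 ≈ 50.07 mi²

50.1 mi²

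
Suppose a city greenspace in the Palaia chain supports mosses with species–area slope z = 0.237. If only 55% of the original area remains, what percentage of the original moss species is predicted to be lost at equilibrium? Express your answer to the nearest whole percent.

13%

S_new/S_old = (A_new/A_old)^z = 0.55^0.237
= exp(0.237 × ln 0.55) = exp(0.237 × -0.5978) = exp(-0.1417) ≈ 0.8679
Fraction lost = 1 − 0.8679 = 0.1321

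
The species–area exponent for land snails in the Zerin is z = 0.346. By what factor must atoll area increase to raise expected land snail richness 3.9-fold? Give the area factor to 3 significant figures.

(A₂/A₁)^0.346 = 3.9, so A₂/A₁ = 3.9^(1/0.346) = 3.9^2.89
ln(A₂/A₁) = ln 3.9 / 0.346 = 1.3610 / 0.346 = 3.9335
A₂/A₁ = e^3.9335 ≈ 51.08

51.1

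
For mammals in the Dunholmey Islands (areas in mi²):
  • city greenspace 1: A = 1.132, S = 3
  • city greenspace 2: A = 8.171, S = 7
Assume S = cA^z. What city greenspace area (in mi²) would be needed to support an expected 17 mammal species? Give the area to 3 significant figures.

64.7 mi²

z = ln(7/3) / ln(8.171/1.132) = 0.8473 / 1.9766 = 0.4287
c = 3 / 1.132^0.4287 = 3 / 1.055 = 2.845
A = (17/2.845)^(1/0.4287) ⇒ ln A = ln(5.976)/0.4287 = 4.1705
A = e^4.1705 ≈ 64.75 mi²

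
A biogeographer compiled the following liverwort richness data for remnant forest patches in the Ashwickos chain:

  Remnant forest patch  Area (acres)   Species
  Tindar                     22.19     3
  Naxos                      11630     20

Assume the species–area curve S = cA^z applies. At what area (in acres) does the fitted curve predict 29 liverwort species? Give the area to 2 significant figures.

40000 acres

z = ln(20/3) / ln(11630/22.19) = 1.8971 / 6.2617 = 0.3030
c = 3 / 22.19^0.3030 = 3 / 2.558 = 1.173
A = (29/1.173)^(1/0.3030) ⇒ ln A = ln(24.72)/0.3030 = 10.5877
A = e^10.5877 ≈ 39646 acres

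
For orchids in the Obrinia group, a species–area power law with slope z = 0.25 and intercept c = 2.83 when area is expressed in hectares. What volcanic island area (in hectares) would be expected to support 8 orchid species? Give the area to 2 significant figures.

64 hectares

8 = 2.83 × A^0.25  ⇒  A^0.25 = 8/2.83 = 2.827
ln A = ln(2.827) / 0.25 = 1.0392 / 0.25 = 4.1567
A = e^4.1567 ≈ 63.86 hectares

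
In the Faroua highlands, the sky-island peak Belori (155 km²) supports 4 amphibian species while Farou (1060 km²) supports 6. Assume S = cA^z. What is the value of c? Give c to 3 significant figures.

1.38

z = ln(S₂/S₁) / ln(A₂/A₁) = ln(6/4) / ln(1060/155) = 0.4055 / 1.9226 = 0.2109
c = S₁ / A₁^z = 4 / 155^0.2109 = 4 / 2.897 = 1.381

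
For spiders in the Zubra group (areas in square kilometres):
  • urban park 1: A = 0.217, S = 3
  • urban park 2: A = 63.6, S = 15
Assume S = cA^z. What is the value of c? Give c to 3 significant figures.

z = ln(S₂/S₁) / ln(A₂/A₁) = ln(15/3) / ln(63.6/0.217) = 1.6094 / 5.6805 = 0.2833
c = S₁ / A₁^z = 3 / 0.217^0.2833 = 3 / 0.6486 = 4.625

4.63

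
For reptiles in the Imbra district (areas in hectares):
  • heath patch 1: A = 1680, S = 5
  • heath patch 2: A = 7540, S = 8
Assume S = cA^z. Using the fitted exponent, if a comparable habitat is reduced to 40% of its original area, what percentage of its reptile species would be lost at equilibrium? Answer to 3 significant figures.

z = ln(8/5) / ln(7540/1680) = 0.4700 / 1.5014 = 0.3130
S_new/S_old = (A_new/A_old)^z = 0.4^0.3130 = exp(0.3130 × -0.9163) = 0.7506
Fraction lost = 1 − 0.7506 = 0.2494

24.9%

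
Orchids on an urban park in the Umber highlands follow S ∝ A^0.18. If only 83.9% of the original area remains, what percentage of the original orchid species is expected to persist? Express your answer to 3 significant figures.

S_new/S_old = (A_new/A_old)^z = 0.839^0.18
= exp(0.18 × ln 0.839) = exp(0.18 × -0.1755) = exp(-0.0316) ≈ 0.9689

96.9%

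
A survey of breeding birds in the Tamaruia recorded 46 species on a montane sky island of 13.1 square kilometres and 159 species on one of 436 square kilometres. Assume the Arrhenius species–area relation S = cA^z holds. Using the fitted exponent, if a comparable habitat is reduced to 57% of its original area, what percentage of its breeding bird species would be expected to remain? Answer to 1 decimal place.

82.0%

z = ln(159/46) / ln(436/13.1) = 1.2403 / 3.5050 = 0.3539
S_new/S_old = (A_new/A_old)^z = 0.57^0.3539 = exp(0.3539 × -0.5621) = 0.8196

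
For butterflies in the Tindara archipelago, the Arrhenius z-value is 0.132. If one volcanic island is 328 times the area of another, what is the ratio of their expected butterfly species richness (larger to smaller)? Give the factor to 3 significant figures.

S₂/S₁ = (A₂/A₁)^z = 328^0.132
ln(S₂/S₁) = 0.132 × ln 328 = 0.132 × 5.7930 = 0.7647
S₂/S₁ = e^0.7647 ≈ 2.148

2.15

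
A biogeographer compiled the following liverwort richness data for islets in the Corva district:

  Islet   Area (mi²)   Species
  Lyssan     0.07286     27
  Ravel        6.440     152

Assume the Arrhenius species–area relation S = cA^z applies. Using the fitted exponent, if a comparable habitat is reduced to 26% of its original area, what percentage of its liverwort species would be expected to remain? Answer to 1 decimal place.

59.5%

z = ln(152/27) / ln(6.44/0.07286) = 1.7280 / 4.4817 = 0.3856
S_new/S_old = (A_new/A_old)^z = 0.26^0.3856 = exp(0.3856 × -1.3471) = 0.5949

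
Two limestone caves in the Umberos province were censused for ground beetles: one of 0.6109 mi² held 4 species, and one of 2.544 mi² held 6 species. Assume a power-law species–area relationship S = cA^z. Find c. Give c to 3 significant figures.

4.60

z = ln(S₂/S₁) / ln(A₂/A₁) = ln(6/4) / ln(2.544/0.6109) = 0.4055 / 1.4266 = 0.2842
c = S₁ / A₁^z = 4 / 0.6109^0.2842 = 4 / 0.8693 = 4.601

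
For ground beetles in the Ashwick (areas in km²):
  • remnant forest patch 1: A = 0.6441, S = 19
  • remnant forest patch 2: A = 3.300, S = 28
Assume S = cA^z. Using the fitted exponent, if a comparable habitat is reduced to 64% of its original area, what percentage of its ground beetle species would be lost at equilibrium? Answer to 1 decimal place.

10.1%

z = ln(28/19) / ln(3.3/0.6441) = 0.3878 / 1.6338 = 0.2373
S_new/S_old = (A_new/A_old)^z = 0.64^0.2373 = exp(0.2373 × -0.4463) = 0.8995
Fraction lost = 1 − 0.8995 = 0.1005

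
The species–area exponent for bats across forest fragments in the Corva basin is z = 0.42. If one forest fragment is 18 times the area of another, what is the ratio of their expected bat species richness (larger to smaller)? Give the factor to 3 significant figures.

S₂/S₁ = (A₂/A₁)^z = 18^0.42
ln(S₂/S₁) = 0.42 × ln 18 = 0.42 × 2.8904 = 1.2140
S₂/S₁ = e^1.2140 ≈ 3.367

3.37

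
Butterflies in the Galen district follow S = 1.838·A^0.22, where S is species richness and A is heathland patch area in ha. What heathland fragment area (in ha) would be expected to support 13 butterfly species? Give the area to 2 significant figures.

13 = 1.838 × A^0.22  ⇒  A^0.22 = 13/1.838 = 7.073
ln A = ln(7.073) / 0.22 = 1.9563 / 0.22 = 8.8921
A = e^8.8921 ≈ 7275 ha

7300 ha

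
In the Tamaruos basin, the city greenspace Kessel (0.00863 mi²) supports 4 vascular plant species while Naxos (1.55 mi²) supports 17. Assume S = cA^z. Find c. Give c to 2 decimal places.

z = ln(S₂/S₁) / ln(A₂/A₁) = ln(17/4) / ln(1.55/0.00863) = 1.4469 / 5.1908 = 0.2787
c = S₁ / A₁^z = 4 / 0.00863^0.2787 = 4 / 0.2659 = 15.05

15.05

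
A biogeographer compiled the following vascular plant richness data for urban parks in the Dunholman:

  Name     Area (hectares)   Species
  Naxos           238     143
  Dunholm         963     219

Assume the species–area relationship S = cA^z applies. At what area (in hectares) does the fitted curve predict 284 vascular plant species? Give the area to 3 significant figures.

2260 hectares

z = ln(219/143) / ln(963/238) = 0.4262 / 1.3978 = 0.3049
c = 143 / 238^0.3049 = 143 / 5.305 = 26.96
A = (284/26.96)^(1/0.3049) ⇒ ln A = ln(10.54)/0.3049 = 7.7224
A = e^7.7224 ≈ 2258 hectares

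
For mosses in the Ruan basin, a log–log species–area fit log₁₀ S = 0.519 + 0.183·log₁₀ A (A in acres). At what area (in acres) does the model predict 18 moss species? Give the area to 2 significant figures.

11000 acres

18 = 3.304 × A^0.183  ⇒  A^0.183 = 18/3.304 = 5.448
ln A = ln(5.448) / 0.183 = 1.6953 / 0.183 = 9.2641
A = e^9.2641 ≈ 10552 acres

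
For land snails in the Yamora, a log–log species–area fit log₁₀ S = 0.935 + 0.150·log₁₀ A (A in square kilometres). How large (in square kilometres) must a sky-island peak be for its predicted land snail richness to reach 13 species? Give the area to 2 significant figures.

16 square kilometres

13 = 8.61 × A^0.15  ⇒  A^0.15 = 13/8.61 = 1.51
ln A = ln(1.51) / 0.15 = 0.4120 / 0.15 = 2.7469
A = e^2.7469 ≈ 15.59 square kilometres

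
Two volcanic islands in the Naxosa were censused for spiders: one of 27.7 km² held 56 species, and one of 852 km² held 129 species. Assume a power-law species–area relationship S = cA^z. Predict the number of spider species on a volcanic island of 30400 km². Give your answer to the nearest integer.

308

z = ln(129/56) / ln(852/27.7) = 0.8345 / 3.4262 = 0.2436
c = 56 / 27.7^0.2436 = 56 / 2.246 = 24.94
S₃ = 24.94 × 30400^0.2436 = 24.94 × 12.35 ≈ 308.1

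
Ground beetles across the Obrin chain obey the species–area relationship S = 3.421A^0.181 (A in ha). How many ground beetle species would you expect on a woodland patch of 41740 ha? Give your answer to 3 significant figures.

23.5

S = 3.421 × 41740^0.181 = 3.421 × 6.86 ≈ 23.47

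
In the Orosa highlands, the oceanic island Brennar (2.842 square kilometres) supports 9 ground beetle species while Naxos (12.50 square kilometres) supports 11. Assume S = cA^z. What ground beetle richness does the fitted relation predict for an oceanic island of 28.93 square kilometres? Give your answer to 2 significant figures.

z = ln(11/9) / ln(12.5/2.842) = 0.2007 / 1.4812 = 0.1355
c = 9 / 2.842^0.1355 = 9 / 1.152 = 7.812
S₃ = 7.812 × 28.93^0.1355 = 7.812 × 1.578 ≈ 12.32

12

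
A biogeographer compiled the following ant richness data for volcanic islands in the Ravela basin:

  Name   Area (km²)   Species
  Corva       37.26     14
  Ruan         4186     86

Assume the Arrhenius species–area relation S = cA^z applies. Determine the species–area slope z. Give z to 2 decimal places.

Taking logs: ln S = ln c + z ln A, so z = (ln S₂ − ln S₁)/(ln A₂ − ln A₁).
z = ln(86/14) / ln(4186/37.26) = ln(6.143) / ln(112.3) = 1.8153 / 4.7216 = 0.3845

0.38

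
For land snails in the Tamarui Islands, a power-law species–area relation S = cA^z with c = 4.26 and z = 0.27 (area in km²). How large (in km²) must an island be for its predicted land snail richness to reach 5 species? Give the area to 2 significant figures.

5 = 4.26 × A^0.27  ⇒  A^0.27 = 5/4.26 = 1.174
ln A = ln(1.174) / 0.27 = 0.1602 / 0.27 = 0.5932
A = e^0.5932 ≈ 1.81 km²

1.8 km²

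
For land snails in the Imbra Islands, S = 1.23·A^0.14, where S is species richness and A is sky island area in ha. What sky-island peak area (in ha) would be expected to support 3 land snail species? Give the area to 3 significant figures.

583 ha

3 = 1.23 × A^0.14  ⇒  A^0.14 = 3/1.23 = 2.439
ln A = ln(2.439) / 0.14 = 0.8916 / 0.14 = 6.3686
A = e^6.3686 ≈ 583.2 ha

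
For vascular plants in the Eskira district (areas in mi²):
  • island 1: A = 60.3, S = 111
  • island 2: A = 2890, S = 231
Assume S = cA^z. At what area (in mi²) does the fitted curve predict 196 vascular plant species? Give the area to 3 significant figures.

1210 mi²

z = ln(231/111) / ln(2890/60.3) = 0.7329 / 3.8697 = 0.1894
c = 111 / 60.3^0.1894 = 111 / 2.174 = 51.07
A = (196/51.07)^(1/0.1894) ⇒ ln A = ln(3.838)/0.1894 = 7.1015
A = e^7.1015 ≈ 1214 mi²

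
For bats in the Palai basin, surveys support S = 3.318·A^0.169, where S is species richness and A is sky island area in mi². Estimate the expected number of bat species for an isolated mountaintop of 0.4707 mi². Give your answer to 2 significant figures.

2.9

S = 3.318 × 0.4707^0.169
ln S = ln 3.318 + 0.169 × ln 0.4707 = 1.1994 + 0.169 × -0.7535 = 1.0720
S = e^1.0720 ≈ 2.921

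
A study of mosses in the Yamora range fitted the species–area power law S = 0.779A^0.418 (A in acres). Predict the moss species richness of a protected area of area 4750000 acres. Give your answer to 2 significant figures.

S = 0.779 × 4750000^0.418 = 0.779 × 617.8 ≈ 481.3

480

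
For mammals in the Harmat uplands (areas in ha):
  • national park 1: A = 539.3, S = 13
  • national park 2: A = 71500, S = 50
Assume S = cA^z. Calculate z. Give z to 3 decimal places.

0.276

Taking logs: ln S = ln c + z ln A, so z = (ln S₂ − ln S₁)/(ln A₂ − ln A₁).
z = ln(50/13) / ln(71500/539.3) = ln(3.846) / ln(132.6) = 1.3471 / 4.8872 = 0.2756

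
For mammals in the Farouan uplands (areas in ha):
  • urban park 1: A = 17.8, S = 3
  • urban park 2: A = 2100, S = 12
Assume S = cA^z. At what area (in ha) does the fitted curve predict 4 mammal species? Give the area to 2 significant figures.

z = ln(12/3) / ln(2100/17.8) = 1.3863 / 4.7705 = 0.2906
c = 3 / 17.8^0.2906 = 3 / 2.309 = 1.299
A = (4/1.299)^(1/0.2906) ⇒ ln A = ln(3.078)/0.2906 = 3.8692
A = e^3.8692 ≈ 47.9 ha

48 ha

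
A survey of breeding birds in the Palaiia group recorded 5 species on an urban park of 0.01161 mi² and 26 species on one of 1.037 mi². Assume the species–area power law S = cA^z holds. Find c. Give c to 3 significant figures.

z = ln(S₂/S₁) / ln(A₂/A₁) = ln(26/5) / ln(1.037/0.01161) = 1.6487 / 4.4922 = 0.3670
c = S₁ / A₁^z = 5 / 0.01161^0.3670 = 5 / 0.1949 = 25.66

25.7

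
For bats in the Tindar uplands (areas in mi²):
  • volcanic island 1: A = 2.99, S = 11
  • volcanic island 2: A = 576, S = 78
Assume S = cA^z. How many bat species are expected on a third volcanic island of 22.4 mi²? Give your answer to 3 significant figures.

23.3

z = ln(78/11) / ln(576/2.99) = 1.9588 / 5.2608 = 0.3723
c = 11 / 2.99^0.3723 = 11 / 1.504 = 7.316
S₃ = 7.316 × 22.4^0.3723 = 7.316 × 3.182 ≈ 23.28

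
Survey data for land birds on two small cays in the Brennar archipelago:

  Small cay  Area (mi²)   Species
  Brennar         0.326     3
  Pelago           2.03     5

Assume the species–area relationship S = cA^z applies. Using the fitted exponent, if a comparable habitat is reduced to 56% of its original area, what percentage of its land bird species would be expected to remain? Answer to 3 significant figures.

85.0%

z = ln(5/3) / ln(2.03/0.326) = 0.5108 / 1.8289 = 0.2793
S_new/S_old = (A_new/A_old)^z = 0.56^0.2793 = exp(0.2793 × -0.5798) = 0.8505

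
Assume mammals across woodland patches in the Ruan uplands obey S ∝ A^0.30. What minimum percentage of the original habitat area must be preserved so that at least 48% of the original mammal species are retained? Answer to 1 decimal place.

8.7%

Need (A_new/A_old)^0.3 = 0.48, so A_new/A_old = 0.48^(1/0.3) = 0.48^3.333
ln(A_new/A_old) = ln 0.48 / 0.3 = -0.7340 / 0.3 = -2.4466
A_new/A_old = e^-2.4466 ≈ 0.08659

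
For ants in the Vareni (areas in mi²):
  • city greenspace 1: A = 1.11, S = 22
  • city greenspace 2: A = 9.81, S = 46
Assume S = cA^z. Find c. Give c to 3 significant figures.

21.2

z = ln(S₂/S₁) / ln(A₂/A₁) = ln(46/22) / ln(9.81/1.11) = 0.7376 / 2.1790 = 0.3385
c = S₁ / A₁^z = 22 / 1.11^0.3385 = 22 / 1.036 = 21.24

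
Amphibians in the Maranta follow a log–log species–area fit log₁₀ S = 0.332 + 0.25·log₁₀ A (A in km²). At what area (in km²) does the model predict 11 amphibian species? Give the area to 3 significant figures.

688 km²

11 = 2.148 × A^0.25  ⇒  A^0.25 = 11/2.148 = 5.121
ln A = ln(5.121) / 0.25 = 1.6334 / 0.25 = 6.5337
A = e^6.5337 ≈ 688 km²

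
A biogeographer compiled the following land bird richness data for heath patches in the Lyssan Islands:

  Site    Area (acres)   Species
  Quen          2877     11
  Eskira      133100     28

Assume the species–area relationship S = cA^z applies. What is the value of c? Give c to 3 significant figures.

1.58

z = ln(S₂/S₁) / ln(A₂/A₁) = ln(28/11) / ln(133100/2877) = 0.9343 / 3.8344 = 0.2437
c = S₁ / A₁^z = 11 / 2877^0.2437 = 11 / 6.964 = 1.58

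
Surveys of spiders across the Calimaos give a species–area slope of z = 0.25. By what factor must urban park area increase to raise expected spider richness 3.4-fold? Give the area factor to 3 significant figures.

(A₂/A₁)^0.25 = 3.4, so A₂/A₁ = 3.4^(1/0.25) = 3.4^4
ln(A₂/A₁) = ln 3.4 / 0.25 = 1.2238 / 0.25 = 4.8951
A₂/A₁ = e^4.8951 ≈ 133.6

134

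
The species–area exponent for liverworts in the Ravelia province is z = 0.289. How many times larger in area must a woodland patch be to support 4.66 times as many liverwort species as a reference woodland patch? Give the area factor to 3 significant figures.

205

(A₂/A₁)^0.289 = 4.66, so A₂/A₁ = 4.66^(1/0.289) = 4.66^3.46
ln(A₂/A₁) = ln 4.66 / 0.289 = 1.5390 / 0.289 = 5.3253
A₂/A₁ = e^5.3253 ≈ 205.5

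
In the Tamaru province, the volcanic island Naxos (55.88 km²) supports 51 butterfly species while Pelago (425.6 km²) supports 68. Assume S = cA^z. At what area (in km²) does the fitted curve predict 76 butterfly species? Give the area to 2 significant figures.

930 km²

z = ln(68/51) / ln(425.6/55.88) = 0.2877 / 2.0303 = 0.1417
c = 51 / 55.88^0.1417 = 51 / 1.768 = 28.84
A = (76/28.84)^(1/0.1417) ⇒ ln A = ln(2.635)/0.1417 = 6.8385
A = e^6.8385 ≈ 933.1 km²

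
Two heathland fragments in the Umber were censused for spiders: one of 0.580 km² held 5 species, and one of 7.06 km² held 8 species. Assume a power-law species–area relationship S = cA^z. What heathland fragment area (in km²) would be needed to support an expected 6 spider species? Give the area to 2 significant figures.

1.5 km²

z = ln(8/5) / ln(7.06/0.58) = 0.4700 / 2.4992 = 0.1881
c = 5 / 0.58^0.1881 = 5 / 0.9026 = 5.539
A = (6/5.539)^(1/0.1881) ⇒ ln A = ln(1.083)/0.1881 = 0.4247
A = e^0.4247 ≈ 1.529 km²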